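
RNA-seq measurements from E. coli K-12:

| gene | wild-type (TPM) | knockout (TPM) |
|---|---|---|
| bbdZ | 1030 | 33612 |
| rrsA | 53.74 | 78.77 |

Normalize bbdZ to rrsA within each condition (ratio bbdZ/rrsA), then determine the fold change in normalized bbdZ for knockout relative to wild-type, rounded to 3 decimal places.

bbdZ/rrsA (wild-type) = 1030 / 53.74 = 19.166
bbdZ/rrsA (knockout) = 33612 / 78.77 = 426.71
Fold change = 426.71 / 19.166 = 22.2635

22.264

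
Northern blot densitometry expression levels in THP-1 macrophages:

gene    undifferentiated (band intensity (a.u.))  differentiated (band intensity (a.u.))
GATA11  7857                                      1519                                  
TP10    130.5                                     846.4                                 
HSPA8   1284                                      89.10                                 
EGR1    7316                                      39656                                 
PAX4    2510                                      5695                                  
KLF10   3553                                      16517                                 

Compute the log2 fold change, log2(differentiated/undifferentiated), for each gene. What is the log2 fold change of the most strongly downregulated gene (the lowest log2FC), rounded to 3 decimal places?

log2(1519/7857) = -2.371  (GATA11)
log2(846.4/130.5) = 2.697  (TP10)
log2(89.10/1284) = -3.849  (HSPA8)
log2(39656/7316) = 2.438  (EGR1)
log2(5695/2510) = 1.182  (PAX4)
log2(16517/3553) = 2.217  (KLF10)
HSPA8 is most strongly downregulated.

-3.849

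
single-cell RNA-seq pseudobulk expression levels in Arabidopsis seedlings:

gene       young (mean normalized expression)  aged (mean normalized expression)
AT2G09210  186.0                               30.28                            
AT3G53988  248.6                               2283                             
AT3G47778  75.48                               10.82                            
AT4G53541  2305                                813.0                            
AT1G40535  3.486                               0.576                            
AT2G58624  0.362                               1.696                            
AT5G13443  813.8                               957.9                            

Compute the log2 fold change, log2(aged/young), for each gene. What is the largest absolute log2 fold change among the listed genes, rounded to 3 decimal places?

3.199

log2(30.28/186.0) = -2.619  (AT2G09210)
log2(2283/248.6) = 3.199  (AT3G53988)
log2(10.82/75.48) = -2.802  (AT3G47778)
log2(813.0/2305) = -1.503  (AT4G53541)
log2(0.576/3.486) = -2.597  (AT1G40535)
log2(1.696/0.362) = 2.228  (AT2G58624)
log2(957.9/813.8) = 0.235  (AT5G13443)
The largest magnitude belongs to AT3G53988.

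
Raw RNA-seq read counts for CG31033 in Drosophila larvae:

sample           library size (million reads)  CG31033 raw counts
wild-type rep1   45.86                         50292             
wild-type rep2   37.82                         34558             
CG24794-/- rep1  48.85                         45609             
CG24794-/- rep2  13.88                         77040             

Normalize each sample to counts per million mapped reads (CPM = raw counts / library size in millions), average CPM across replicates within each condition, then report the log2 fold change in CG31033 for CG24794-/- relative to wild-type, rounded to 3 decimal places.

CPM(wild-type rep1) = 50292 / 45.86 = 1096.6420
CPM(wild-type rep2) = 34558 / 37.82 = 913.7493
CPM(CG24794-/- rep1) = 45609 / 48.85 = 933.6540
CPM(CG24794-/- rep2) = 77040 / 13.88 = 5550.4323
mean CPM(wild-type) = 1005.1956; mean CPM(CG24794-/-) = 3242.0432
Fold change = 3242.0432 / 1005.1956 = 3.22529
log2(3.22529) = 1.6894

1.689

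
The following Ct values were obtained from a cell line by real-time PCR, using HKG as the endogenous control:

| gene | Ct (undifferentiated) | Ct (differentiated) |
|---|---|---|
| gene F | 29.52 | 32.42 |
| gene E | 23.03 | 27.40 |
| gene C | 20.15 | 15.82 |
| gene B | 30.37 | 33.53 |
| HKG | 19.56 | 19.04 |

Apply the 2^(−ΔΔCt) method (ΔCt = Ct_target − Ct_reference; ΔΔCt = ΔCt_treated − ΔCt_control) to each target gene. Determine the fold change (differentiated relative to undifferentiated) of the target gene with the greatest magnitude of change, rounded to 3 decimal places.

0.034

gene F: ΔΔCt = (32.42−19.04) − (29.52−19.56) = 13.38 − 9.96 = 3.42; fold change = 2^-3.42 = 0.093
gene E: ΔΔCt = (27.40−19.04) − (23.03−19.56) = 8.36 − 3.47 = 4.89; fold change = 2^-4.89 = 0.034
gene C: ΔΔCt = (15.82−19.04) − (20.15−19.56) = -3.22 − 0.59 = -3.81; fold change = 2^3.81 = 14.026
gene B: ΔΔCt = (33.53−19.04) − (30.37−19.56) = 14.49 − 10.81 = 3.68; fold change = 2^-3.68 = 0.078
gene E has the largest |ΔΔCt| = 4.89.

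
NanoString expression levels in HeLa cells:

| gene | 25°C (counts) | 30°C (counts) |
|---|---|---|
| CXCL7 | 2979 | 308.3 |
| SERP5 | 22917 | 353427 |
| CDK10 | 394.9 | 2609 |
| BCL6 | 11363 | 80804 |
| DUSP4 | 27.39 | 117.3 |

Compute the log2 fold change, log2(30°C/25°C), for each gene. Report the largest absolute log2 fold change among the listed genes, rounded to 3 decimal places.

log2(308.3/2979) = -3.272  (CXCL7)
log2(353427/22917) = 3.947  (SERP5)
log2(2609/394.9) = 2.724  (CDK10)
log2(80804/11363) = 2.830  (BCL6)
log2(117.3/27.39) = 2.098  (DUSP4)
The largest magnitude belongs to SERP5.

3.947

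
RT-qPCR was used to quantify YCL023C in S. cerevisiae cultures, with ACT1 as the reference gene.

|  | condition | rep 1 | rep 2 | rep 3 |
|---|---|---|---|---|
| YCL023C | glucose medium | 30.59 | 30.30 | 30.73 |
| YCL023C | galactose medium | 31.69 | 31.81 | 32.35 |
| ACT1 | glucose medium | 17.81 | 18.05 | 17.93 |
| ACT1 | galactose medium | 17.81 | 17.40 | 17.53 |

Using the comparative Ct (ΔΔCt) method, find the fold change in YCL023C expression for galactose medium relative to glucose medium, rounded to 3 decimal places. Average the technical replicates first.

Mean Ct: YCL023C glucose medium 30.540; YCL023C galactose medium 31.950; ACT1 glucose medium 17.930; ACT1 galactose medium 17.580
ΔCt(glucose medium) = 30.540 − 17.930 = 12.610
ΔCt(galactose medium) = 31.950 − 17.580 = 14.370
ΔΔCt = 14.370 − 12.610 = 1.760
Fold change = 2^(−1.760) = 0.2952

0.295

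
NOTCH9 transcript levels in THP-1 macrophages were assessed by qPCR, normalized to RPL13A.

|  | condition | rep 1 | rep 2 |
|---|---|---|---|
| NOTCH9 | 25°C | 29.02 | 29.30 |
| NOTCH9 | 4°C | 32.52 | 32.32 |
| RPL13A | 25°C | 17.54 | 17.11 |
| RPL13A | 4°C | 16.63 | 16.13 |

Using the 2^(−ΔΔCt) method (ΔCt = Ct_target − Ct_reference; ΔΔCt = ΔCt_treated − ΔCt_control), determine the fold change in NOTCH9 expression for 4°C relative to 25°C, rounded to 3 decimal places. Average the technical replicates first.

0.054

Mean Ct: NOTCH9 25°C 29.160; NOTCH9 4°C 32.420; RPL13A 25°C 17.325; RPL13A 4°C 16.380
ΔCt(25°C) = 29.160 − 17.325 = 11.835
ΔCt(4°C) = 32.420 − 16.380 = 16.040
ΔΔCt = 16.040 − 11.835 = 4.205
Fold change = 2^(−4.205) = 0.0542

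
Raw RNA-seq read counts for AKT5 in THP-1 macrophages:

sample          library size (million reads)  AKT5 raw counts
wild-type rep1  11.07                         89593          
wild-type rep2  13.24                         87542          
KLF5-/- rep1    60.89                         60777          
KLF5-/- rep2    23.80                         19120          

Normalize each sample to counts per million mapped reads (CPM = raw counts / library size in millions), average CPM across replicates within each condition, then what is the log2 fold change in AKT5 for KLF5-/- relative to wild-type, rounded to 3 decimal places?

CPM(wild-type rep1) = 89593 / 11.07 = 8093.3153
CPM(wild-type rep2) = 87542 / 13.24 = 6611.9335
CPM(KLF5-/- rep1) = 60777 / 60.89 = 998.1442
CPM(KLF5-/- rep2) = 19120 / 23.80 = 803.3613
mean CPM(wild-type) = 7352.6244; mean CPM(KLF5-/-) = 900.7528
Fold change = 900.7528 / 7352.6244 = 0.12251
log2(0.12251) = -3.0291

-3.029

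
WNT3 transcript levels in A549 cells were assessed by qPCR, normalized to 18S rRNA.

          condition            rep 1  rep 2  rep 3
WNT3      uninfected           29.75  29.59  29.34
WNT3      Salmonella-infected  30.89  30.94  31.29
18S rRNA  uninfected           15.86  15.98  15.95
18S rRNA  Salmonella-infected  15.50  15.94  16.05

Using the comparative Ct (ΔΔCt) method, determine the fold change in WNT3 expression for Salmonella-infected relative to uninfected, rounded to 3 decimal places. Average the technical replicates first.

Mean Ct: WNT3 uninfected 29.560; WNT3 Salmonella-infected 31.040; 18S rRNA uninfected 15.930; 18S rRNA Salmonella-infected 15.830
ΔCt(uninfected) = 29.560 − 15.930 = 13.630
ΔCt(Salmonella-infected) = 31.040 − 15.830 = 15.210
ΔΔCt = 15.210 − 13.630 = 1.580
Fold change = 2^(−1.580) = 0.3345

0.334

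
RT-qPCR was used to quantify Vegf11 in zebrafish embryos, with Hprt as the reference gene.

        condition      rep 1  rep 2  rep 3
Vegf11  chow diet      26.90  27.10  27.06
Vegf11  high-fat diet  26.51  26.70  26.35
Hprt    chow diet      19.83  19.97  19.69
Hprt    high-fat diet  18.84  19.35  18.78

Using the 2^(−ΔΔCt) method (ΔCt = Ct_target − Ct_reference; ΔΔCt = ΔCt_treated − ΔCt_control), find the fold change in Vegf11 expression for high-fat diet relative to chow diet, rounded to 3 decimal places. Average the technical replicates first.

Mean Ct: Vegf11 chow diet 27.020; Vegf11 high-fat diet 26.520; Hprt chow diet 19.830; Hprt high-fat diet 18.990
ΔCt(chow diet) = 27.020 − 19.830 = 7.190
ΔCt(high-fat diet) = 26.520 − 18.990 = 7.530
ΔΔCt = 7.530 − 7.190 = 0.340
Fold change = 2^(−0.340) = 0.7900

0.790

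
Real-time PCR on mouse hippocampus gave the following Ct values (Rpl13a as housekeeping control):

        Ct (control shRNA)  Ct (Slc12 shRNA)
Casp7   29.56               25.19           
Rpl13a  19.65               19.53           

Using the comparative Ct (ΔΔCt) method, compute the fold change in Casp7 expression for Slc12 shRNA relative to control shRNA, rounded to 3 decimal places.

ΔCt(control shRNA) = 29.560 − 19.650 = 9.910
ΔCt(Slc12 shRNA) = 25.190 − 19.530 = 5.660
ΔΔCt = 5.660 − 9.910 = -4.250
Fold change = 2^(−(-4.250)) = 2^4.250 = 19.0273

19.027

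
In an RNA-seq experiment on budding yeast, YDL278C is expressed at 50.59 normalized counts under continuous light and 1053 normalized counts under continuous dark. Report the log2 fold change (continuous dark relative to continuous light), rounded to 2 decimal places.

4.38

Fold change = 1053 / 50.59 = 20.8144
log2(20.8144) = 4.380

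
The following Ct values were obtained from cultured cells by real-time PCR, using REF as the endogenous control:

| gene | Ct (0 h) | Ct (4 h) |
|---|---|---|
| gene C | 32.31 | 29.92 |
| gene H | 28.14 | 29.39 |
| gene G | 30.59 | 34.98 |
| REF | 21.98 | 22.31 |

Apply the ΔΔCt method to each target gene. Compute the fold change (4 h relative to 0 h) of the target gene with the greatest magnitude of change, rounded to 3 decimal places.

gene C: ΔΔCt = (29.92−22.31) − (32.31−21.98) = 7.61 − 10.33 = -2.72; fold change = 2^2.72 = 6.589
gene H: ΔΔCt = (29.39−22.31) − (28.14−21.98) = 7.08 − 6.16 = 0.92; fold change = 2^-0.92 = 0.529
gene G: ΔΔCt = (34.98−22.31) − (30.59−21.98) = 12.67 − 8.61 = 4.06; fold change = 2^-4.06 = 0.060
gene G has the largest |ΔΔCt| = 4.06.

0.060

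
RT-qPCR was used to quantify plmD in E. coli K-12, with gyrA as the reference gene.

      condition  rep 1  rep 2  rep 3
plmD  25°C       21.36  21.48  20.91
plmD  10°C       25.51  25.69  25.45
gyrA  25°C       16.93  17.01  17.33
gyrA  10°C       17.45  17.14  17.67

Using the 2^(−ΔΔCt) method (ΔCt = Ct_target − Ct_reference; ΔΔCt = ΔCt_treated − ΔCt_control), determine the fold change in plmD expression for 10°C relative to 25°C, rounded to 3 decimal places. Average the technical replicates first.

0.064

Mean Ct: plmD 25°C 21.250; plmD 10°C 25.550; gyrA 25°C 17.090; gyrA 10°C 17.420
ΔCt(25°C) = 21.250 − 17.090 = 4.160
ΔCt(10°C) = 25.550 − 17.420 = 8.130
ΔΔCt = 8.130 − 4.160 = 3.970
Fold change = 2^(−3.970) = 0.0638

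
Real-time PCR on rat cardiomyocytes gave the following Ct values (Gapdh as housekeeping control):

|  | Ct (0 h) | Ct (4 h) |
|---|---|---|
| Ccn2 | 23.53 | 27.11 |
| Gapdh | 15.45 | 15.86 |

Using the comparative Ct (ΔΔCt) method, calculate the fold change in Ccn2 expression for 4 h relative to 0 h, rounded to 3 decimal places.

0.111

ΔCt(0 h) = 23.530 − 15.450 = 8.080
ΔCt(4 h) = 27.110 − 15.860 = 11.250
ΔΔCt = 11.250 − 8.080 = 3.170
Fold change = 2^(−3.170) = 0.1111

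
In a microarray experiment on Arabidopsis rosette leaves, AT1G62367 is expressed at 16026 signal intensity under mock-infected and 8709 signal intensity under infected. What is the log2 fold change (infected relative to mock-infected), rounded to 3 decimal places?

Fold change = 8709 / 16026 = 0.5434
log2(0.5434) = -0.8798

-0.880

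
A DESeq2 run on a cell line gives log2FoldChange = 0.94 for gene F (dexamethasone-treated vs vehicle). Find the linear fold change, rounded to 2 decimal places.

Fold change = 2^(0.94) = 1.919

1.92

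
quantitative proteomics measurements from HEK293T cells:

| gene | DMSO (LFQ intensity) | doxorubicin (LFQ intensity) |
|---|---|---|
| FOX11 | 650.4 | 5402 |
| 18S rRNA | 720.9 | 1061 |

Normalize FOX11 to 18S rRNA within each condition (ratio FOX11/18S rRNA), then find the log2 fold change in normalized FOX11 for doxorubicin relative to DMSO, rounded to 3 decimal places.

FOX11/18S rRNA (DMSO) = 650.4 / 720.9 = 0.90221
FOX11/18S rRNA (doxorubicin) = 5402 / 1061 = 5.0914
Fold change = 5.0914 / 0.90221 = 5.6433
log2(5.6433) = 2.4965

2.497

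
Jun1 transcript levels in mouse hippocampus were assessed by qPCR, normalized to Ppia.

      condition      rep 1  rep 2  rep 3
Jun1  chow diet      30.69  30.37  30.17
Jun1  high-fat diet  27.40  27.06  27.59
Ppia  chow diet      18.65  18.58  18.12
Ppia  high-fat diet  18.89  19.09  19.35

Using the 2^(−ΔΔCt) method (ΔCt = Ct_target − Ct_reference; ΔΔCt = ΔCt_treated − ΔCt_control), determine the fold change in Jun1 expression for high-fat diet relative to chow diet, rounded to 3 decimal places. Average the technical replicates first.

13.177

Mean Ct: Jun1 chow diet 30.410; Jun1 high-fat diet 27.350; Ppia chow diet 18.450; Ppia high-fat diet 19.110
ΔCt(chow diet) = 30.410 − 18.450 = 11.960
ΔCt(high-fat diet) = 27.350 − 19.110 = 8.240
ΔΔCt = 8.240 − 11.960 = -3.720
Fold change = 2^(−(-3.720)) = 2^3.720 = 13.1775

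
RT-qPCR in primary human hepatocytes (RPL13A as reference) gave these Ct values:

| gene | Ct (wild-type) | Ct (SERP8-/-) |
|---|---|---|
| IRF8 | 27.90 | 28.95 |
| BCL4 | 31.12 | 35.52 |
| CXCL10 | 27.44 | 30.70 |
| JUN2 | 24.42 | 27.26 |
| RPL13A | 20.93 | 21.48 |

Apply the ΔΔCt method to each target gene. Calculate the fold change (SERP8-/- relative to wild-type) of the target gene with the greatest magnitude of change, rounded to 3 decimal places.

0.069

IRF8: ΔΔCt = (28.95−21.48) − (27.90−20.93) = 7.47 − 6.97 = 0.50; fold change = 2^-0.50 = 0.707
BCL4: ΔΔCt = (35.52−21.48) − (31.12−20.93) = 14.04 − 10.19 = 3.85; fold change = 2^-3.85 = 0.069
CXCL10: ΔΔCt = (30.70−21.48) − (27.44−20.93) = 9.22 − 6.51 = 2.71; fold change = 2^-2.71 = 0.153
JUN2: ΔΔCt = (27.26−21.48) − (24.42−20.93) = 5.78 − 3.49 = 2.29; fold change = 2^-2.29 = 0.204
BCL4 has the largest |ΔΔCt| = 3.85.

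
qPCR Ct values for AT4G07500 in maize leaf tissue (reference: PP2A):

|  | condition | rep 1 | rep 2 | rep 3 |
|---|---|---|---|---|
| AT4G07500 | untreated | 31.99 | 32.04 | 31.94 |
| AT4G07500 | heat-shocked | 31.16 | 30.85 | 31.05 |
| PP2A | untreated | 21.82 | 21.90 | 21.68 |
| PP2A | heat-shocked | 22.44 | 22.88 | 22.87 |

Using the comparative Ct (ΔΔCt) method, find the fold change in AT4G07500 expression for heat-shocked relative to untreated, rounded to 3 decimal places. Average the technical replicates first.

3.732

Mean Ct: AT4G07500 untreated 31.990; AT4G07500 heat-shocked 31.020; PP2A untreated 21.800; PP2A heat-shocked 22.730
ΔCt(untreated) = 31.990 − 21.800 = 10.190
ΔCt(heat-shocked) = 31.020 − 22.730 = 8.290
ΔΔCt = 8.290 − 10.190 = -1.900
Fold change = 2^(−(-1.900)) = 2^1.900 = 3.7321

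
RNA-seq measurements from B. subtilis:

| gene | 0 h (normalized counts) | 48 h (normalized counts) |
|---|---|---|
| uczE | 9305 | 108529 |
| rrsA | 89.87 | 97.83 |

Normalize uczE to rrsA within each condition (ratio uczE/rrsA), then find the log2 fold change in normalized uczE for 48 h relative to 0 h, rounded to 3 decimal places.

uczE/rrsA (0 h) = 9305 / 89.87 = 103.54
uczE/rrsA (48 h) = 108529 / 97.83 = 1109.4
Fold change = 1109.4 / 103.54 = 10.7145
log2(10.7145) = 3.4215

3.421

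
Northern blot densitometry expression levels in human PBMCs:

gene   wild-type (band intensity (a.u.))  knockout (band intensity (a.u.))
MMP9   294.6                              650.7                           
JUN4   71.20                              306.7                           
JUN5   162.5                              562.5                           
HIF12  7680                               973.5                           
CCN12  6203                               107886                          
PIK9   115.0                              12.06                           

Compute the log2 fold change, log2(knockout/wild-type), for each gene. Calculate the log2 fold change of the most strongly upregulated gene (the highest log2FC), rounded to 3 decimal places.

log2(650.7/294.6) = 1.143  (MMP9)
log2(306.7/71.20) = 2.107  (JUN4)
log2(562.5/162.5) = 1.791  (JUN5)
log2(973.5/7680) = -2.980  (HIF12)
log2(107886/6203) = 4.120  (CCN12)
log2(12.06/115.0) = -3.253  (PIK9)
CCN12 is most strongly upregulated.

4.120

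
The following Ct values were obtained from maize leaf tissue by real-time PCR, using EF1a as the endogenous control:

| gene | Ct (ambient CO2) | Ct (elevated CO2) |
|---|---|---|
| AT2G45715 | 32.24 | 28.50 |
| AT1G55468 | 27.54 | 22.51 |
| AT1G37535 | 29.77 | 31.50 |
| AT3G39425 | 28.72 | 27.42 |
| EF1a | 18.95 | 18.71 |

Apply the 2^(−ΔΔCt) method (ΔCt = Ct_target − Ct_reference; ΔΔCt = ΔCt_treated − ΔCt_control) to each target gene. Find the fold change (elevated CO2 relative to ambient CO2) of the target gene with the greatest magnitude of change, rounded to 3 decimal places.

AT2G45715: ΔΔCt = (28.50−18.71) − (32.24−18.95) = 9.79 − 13.29 = -3.50; fold change = 2^3.50 = 11.314
AT1G55468: ΔΔCt = (22.51−18.71) − (27.54−18.95) = 3.80 − 8.59 = -4.79; fold change = 2^4.79 = 27.665
AT1G37535: ΔΔCt = (31.50−18.71) − (29.77−18.95) = 12.79 − 10.82 = 1.97; fold change = 2^-1.97 = 0.255
AT3G39425: ΔΔCt = (27.42−18.71) − (28.72−18.95) = 8.71 − 9.77 = -1.06; fold change = 2^1.06 = 2.085
AT1G55468 has the largest |ΔΔCt| = 4.79.

27.665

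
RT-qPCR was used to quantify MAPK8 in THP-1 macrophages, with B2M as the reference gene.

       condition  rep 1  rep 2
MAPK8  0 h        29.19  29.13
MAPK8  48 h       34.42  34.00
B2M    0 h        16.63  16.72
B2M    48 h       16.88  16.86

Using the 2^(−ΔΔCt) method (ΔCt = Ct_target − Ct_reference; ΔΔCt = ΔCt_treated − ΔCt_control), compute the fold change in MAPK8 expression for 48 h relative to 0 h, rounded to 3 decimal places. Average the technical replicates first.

0.035

Mean Ct: MAPK8 0 h 29.160; MAPK8 48 h 34.210; B2M 0 h 16.675; B2M 48 h 16.870
ΔCt(0 h) = 29.160 − 16.675 = 12.485
ΔCt(48 h) = 34.210 − 16.870 = 17.340
ΔΔCt = 17.340 − 12.485 = 4.855
Fold change = 2^(−4.855) = 0.0346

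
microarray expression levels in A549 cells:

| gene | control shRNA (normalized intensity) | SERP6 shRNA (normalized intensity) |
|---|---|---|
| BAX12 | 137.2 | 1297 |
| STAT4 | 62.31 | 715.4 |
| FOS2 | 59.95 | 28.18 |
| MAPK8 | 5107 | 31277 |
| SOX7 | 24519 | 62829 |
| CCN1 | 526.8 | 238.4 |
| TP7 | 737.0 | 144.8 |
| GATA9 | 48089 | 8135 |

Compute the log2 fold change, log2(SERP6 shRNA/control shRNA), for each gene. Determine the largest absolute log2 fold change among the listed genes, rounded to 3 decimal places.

3.521

log2(1297/137.2) = 3.241  (BAX12)
log2(715.4/62.31) = 3.521  (STAT4)
log2(28.18/59.95) = -1.089  (FOS2)
log2(31277/5107) = 2.615  (MAPK8)
log2(62829/24519) = 1.358  (SOX7)
log2(238.4/526.8) = -1.144  (CCN1)
log2(144.8/737.0) = -2.348  (TP7)
log2(8135/48089) = -2.563  (GATA9)
The largest magnitude belongs to STAT4.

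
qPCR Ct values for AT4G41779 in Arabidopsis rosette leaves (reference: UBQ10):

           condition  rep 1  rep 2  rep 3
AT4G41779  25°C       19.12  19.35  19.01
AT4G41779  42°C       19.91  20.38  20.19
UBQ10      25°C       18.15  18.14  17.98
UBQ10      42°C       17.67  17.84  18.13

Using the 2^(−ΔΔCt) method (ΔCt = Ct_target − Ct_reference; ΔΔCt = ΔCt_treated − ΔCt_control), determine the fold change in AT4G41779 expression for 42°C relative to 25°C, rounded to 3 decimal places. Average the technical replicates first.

Mean Ct: AT4G41779 25°C 19.160; AT4G41779 42°C 20.160; UBQ10 25°C 18.090; UBQ10 42°C 17.880
ΔCt(25°C) = 19.160 − 18.090 = 1.070
ΔCt(42°C) = 20.160 − 17.880 = 2.280
ΔΔCt = 2.280 − 1.070 = 1.210
Fold change = 2^(−1.210) = 0.4323

0.432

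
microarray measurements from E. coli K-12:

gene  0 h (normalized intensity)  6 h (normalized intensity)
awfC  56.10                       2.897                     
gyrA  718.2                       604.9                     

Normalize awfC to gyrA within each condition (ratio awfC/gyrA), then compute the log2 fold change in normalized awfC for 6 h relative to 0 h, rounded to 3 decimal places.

awfC/gyrA (0 h) = 56.10 / 718.2 = 0.078112
awfC/gyrA (6 h) = 2.897 / 604.9 = 0.0047892
Fold change = 0.0047892 / 0.078112 = 0.0613
log2(0.0613) = -4.0277

-4.028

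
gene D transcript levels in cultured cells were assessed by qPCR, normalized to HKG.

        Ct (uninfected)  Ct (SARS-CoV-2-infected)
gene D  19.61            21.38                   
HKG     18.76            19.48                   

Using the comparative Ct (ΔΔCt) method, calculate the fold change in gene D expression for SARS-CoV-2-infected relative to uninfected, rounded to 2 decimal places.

0.48

ΔCt(uninfected) = 19.610 − 18.760 = 0.850
ΔCt(SARS-CoV-2-infected) = 21.380 − 19.480 = 1.900
ΔΔCt = 1.900 − 0.850 = 1.050
Fold change = 2^(−1.050) = 0.483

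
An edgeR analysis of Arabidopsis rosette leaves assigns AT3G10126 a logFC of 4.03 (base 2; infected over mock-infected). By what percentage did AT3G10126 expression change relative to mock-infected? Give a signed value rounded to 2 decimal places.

Fold change = 2^(4.03) = 16.3362
Percent change = (FC − 1) × 100% = (16.3362 − 1) × 100 = 1533.62%

1533.62%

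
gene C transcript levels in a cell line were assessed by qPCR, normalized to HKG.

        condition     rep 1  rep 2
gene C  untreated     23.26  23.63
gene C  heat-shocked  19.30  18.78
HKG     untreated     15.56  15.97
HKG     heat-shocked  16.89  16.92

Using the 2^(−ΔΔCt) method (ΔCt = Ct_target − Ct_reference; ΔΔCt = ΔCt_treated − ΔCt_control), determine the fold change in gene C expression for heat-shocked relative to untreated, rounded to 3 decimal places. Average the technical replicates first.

46.689

Mean Ct: gene C untreated 23.445; gene C heat-shocked 19.040; HKG untreated 15.765; HKG heat-shocked 16.905
ΔCt(untreated) = 23.445 − 15.765 = 7.680
ΔCt(heat-shocked) = 19.040 − 16.905 = 2.135
ΔΔCt = 2.135 − 7.680 = -5.545
Fold change = 2^(−(-5.545)) = 2^5.545 = 46.6887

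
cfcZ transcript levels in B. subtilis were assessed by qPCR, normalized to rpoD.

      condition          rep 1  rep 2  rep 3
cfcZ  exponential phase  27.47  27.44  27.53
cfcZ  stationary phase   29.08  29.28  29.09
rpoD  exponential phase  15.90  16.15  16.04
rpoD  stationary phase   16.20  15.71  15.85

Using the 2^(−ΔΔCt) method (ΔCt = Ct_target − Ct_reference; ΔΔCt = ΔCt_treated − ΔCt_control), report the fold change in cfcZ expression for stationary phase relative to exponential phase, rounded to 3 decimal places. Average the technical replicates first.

0.291

Mean Ct: cfcZ exponential phase 27.480; cfcZ stationary phase 29.150; rpoD exponential phase 16.030; rpoD stationary phase 15.920
ΔCt(exponential phase) = 27.480 − 16.030 = 11.450
ΔCt(stationary phase) = 29.150 − 15.920 = 13.230
ΔΔCt = 13.230 − 11.450 = 1.780
Fold change = 2^(−1.780) = 0.2912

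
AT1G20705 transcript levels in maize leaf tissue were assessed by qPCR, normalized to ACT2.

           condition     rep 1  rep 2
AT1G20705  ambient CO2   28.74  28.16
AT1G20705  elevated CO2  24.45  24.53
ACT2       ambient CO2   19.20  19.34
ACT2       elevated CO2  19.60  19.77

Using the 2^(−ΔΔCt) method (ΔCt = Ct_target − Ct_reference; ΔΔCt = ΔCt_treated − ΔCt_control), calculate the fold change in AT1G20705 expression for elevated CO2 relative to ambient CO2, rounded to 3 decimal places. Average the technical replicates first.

Mean Ct: AT1G20705 ambient CO2 28.450; AT1G20705 elevated CO2 24.490; ACT2 ambient CO2 19.270; ACT2 elevated CO2 19.685
ΔCt(ambient CO2) = 28.450 − 19.270 = 9.180
ΔCt(elevated CO2) = 24.490 − 19.685 = 4.805
ΔΔCt = 4.805 − 9.180 = -4.375
Fold change = 2^(−(-4.375)) = 2^4.375 = 20.7494

20.749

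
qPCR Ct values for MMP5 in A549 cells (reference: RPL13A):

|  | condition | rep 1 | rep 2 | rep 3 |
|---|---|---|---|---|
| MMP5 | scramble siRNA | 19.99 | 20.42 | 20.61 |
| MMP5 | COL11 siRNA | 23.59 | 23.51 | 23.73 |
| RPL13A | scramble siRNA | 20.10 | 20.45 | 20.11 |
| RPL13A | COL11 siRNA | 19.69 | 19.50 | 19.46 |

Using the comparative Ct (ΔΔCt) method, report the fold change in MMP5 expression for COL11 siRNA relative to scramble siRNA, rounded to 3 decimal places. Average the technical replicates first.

Mean Ct: MMP5 scramble siRNA 20.340; MMP5 COL11 siRNA 23.610; RPL13A scramble siRNA 20.220; RPL13A COL11 siRNA 19.550
ΔCt(scramble siRNA) = 20.340 − 20.220 = 0.120
ΔCt(COL11 siRNA) = 23.610 − 19.550 = 4.060
ΔΔCt = 4.060 − 0.120 = 3.940
Fold change = 2^(−3.940) = 0.0652

0.065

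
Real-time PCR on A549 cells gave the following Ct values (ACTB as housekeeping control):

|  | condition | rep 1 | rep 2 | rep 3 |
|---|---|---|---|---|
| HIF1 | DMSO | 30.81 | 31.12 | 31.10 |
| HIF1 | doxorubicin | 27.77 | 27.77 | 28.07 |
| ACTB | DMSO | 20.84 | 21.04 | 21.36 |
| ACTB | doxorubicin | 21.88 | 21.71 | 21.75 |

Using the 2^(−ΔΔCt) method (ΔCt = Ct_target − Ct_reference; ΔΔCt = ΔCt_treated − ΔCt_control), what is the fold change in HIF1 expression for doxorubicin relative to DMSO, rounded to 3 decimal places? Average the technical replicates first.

14.320

Mean Ct: HIF1 DMSO 31.010; HIF1 doxorubicin 27.870; ACTB DMSO 21.080; ACTB doxorubicin 21.780
ΔCt(DMSO) = 31.010 − 21.080 = 9.930
ΔCt(doxorubicin) = 27.870 − 21.780 = 6.090
ΔΔCt = 6.090 − 9.930 = -3.840
Fold change = 2^(−(-3.840)) = 2^3.840 = 14.3204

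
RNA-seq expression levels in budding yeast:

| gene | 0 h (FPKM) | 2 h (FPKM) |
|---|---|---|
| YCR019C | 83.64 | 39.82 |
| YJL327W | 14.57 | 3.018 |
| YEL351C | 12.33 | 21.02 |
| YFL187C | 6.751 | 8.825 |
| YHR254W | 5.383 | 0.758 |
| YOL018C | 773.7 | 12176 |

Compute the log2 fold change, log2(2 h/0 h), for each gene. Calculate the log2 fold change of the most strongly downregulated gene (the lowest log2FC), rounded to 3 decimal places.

-2.828

log2(39.82/83.64) = -1.071  (YCR019C)
log2(3.018/14.57) = -2.271  (YJL327W)
log2(21.02/12.33) = 0.770  (YEL351C)
log2(8.825/6.751) = 0.386  (YFL187C)
log2(0.758/5.383) = -2.828  (YHR254W)
log2(12176/773.7) = 3.976  (YOL018C)
YHR254W is most strongly downregulated.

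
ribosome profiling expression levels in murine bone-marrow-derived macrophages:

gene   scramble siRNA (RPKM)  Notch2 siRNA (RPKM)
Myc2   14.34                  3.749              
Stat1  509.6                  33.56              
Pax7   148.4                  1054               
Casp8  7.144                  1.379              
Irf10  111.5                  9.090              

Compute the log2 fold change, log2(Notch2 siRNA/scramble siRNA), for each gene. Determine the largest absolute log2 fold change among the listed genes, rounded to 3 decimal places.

3.925

log2(3.749/14.34) = -1.935  (Myc2)
log2(33.56/509.6) = -3.925  (Stat1)
log2(1054/148.4) = 2.828  (Pax7)
log2(1.379/7.144) = -2.373  (Casp8)
log2(9.090/111.5) = -3.617  (Irf10)
The largest magnitude belongs to Stat1.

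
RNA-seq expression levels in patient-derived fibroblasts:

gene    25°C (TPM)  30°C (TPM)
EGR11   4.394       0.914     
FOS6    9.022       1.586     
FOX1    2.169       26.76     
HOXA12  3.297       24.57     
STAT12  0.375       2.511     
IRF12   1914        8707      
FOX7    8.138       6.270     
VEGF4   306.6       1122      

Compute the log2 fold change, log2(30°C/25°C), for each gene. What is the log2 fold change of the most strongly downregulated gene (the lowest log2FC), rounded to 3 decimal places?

log2(0.914/4.394) = -2.265  (EGR11)
log2(1.586/9.022) = -2.508  (FOS6)
log2(26.76/2.169) = 3.625  (FOX1)
log2(24.57/3.297) = 2.898  (HOXA12)
log2(2.511/0.375) = 2.743  (STAT12)
log2(8707/1914) = 2.186  (IRF12)
log2(6.270/8.138) = -0.376  (FOX7)
log2(1122/306.6) = 1.872  (VEGF4)
FOS6 is most strongly downregulated.

-2.508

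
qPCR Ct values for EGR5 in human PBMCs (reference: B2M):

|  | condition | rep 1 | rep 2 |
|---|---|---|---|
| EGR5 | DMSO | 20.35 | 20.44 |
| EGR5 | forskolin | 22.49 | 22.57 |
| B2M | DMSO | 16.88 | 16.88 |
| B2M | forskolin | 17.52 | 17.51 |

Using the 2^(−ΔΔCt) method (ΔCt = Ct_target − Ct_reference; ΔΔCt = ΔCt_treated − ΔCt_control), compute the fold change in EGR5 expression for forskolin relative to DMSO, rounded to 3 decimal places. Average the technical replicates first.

0.354

Mean Ct: EGR5 DMSO 20.395; EGR5 forskolin 22.530; B2M DMSO 16.880; B2M forskolin 17.515
ΔCt(DMSO) = 20.395 − 16.880 = 3.515
ΔCt(forskolin) = 22.530 − 17.515 = 5.015
ΔΔCt = 5.015 − 3.515 = 1.500
Fold change = 2^(−1.500) = 0.3536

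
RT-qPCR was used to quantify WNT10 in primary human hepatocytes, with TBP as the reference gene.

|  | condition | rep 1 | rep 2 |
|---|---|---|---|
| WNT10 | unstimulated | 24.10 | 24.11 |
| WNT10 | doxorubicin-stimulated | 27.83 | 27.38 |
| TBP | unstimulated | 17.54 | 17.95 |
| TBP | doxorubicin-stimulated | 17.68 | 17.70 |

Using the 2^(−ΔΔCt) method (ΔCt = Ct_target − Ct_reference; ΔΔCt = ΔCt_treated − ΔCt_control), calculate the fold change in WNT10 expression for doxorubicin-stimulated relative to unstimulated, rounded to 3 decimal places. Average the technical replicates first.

0.085

Mean Ct: WNT10 unstimulated 24.105; WNT10 doxorubicin-stimulated 27.605; TBP unstimulated 17.745; TBP doxorubicin-stimulated 17.690
ΔCt(unstimulated) = 24.105 − 17.745 = 6.360
ΔCt(doxorubicin-stimulated) = 27.605 − 17.690 = 9.915
ΔΔCt = 9.915 − 6.360 = 3.555
Fold change = 2^(−3.555) = 0.0851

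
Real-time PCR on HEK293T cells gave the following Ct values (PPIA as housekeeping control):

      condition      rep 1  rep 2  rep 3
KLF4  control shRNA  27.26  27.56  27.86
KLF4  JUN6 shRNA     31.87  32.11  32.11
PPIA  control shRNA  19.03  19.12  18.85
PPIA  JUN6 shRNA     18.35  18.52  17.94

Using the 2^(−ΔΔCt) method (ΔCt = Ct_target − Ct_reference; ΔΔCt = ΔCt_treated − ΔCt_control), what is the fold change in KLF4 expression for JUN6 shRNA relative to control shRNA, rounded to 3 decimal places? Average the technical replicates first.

Mean Ct: KLF4 control shRNA 27.560; KLF4 JUN6 shRNA 32.030; PPIA control shRNA 19.000; PPIA JUN6 shRNA 18.270
ΔCt(control shRNA) = 27.560 − 19.000 = 8.560
ΔCt(JUN6 shRNA) = 32.030 − 18.270 = 13.760
ΔΔCt = 13.760 − 8.560 = 5.200
Fold change = 2^(−5.200) = 0.0272

0.027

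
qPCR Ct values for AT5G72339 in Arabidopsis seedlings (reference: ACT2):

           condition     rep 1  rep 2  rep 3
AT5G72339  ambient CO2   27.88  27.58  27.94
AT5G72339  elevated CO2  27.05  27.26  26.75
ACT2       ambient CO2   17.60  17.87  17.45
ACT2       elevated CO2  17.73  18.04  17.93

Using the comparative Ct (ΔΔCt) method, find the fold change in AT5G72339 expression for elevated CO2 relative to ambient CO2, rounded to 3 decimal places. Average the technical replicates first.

Mean Ct: AT5G72339 ambient CO2 27.800; AT5G72339 elevated CO2 27.020; ACT2 ambient CO2 17.640; ACT2 elevated CO2 17.900
ΔCt(ambient CO2) = 27.800 − 17.640 = 10.160
ΔCt(elevated CO2) = 27.020 − 17.900 = 9.120
ΔΔCt = 9.120 − 10.160 = -1.040
Fold change = 2^(−(-1.040)) = 2^1.040 = 2.0562

2.056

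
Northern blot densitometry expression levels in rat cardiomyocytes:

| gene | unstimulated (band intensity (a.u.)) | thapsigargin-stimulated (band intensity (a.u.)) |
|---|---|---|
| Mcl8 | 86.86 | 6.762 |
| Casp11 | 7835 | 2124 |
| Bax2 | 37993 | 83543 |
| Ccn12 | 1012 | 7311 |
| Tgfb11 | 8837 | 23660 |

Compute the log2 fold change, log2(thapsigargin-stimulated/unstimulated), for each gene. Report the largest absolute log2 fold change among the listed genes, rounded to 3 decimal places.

3.683

log2(6.762/86.86) = -3.683  (Mcl8)
log2(2124/7835) = -1.883  (Casp11)
log2(83543/37993) = 1.137  (Bax2)
log2(7311/1012) = 2.853  (Ccn12)
log2(23660/8837) = 1.421  (Tgfb11)
The largest magnitude belongs to Mcl8.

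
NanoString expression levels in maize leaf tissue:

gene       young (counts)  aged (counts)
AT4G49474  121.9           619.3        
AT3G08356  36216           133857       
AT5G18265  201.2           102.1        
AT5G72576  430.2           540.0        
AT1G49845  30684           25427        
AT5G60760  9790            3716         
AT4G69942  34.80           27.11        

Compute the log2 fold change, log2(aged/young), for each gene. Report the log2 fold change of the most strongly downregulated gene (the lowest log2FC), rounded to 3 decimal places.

-1.398

log2(619.3/121.9) = 2.345  (AT4G49474)
log2(133857/36216) = 1.886  (AT3G08356)
log2(102.1/201.2) = -0.979  (AT5G18265)
log2(540.0/430.2) = 0.328  (AT5G72576)
log2(25427/30684) = -0.271  (AT1G49845)
log2(3716/9790) = -1.398  (AT5G60760)
log2(27.11/34.80) = -0.360  (AT4G69942)
AT5G60760 is most strongly downregulated.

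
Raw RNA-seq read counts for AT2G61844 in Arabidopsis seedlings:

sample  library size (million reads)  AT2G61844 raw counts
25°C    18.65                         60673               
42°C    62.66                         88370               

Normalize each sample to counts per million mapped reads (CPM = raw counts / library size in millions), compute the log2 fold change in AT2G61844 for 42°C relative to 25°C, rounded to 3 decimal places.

CPM(25°C) = 60673 / 18.65 = 3253.2440
CPM(42°C) = 88370 / 62.66 = 1410.3096
Fold change = 1410.3096 / 3253.2440 = 0.43351
log2(0.43351) = -1.2059

-1.206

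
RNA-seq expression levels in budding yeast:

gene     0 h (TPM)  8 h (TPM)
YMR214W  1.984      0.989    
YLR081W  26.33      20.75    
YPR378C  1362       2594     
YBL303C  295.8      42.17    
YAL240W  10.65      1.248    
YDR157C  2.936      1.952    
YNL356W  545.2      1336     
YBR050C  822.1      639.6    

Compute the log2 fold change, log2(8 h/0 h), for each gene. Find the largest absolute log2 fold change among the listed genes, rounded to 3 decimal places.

3.093

log2(0.989/1.984) = -1.004  (YMR214W)
log2(20.75/26.33) = -0.344  (YLR081W)
log2(2594/1362) = 0.929  (YPR378C)
log2(42.17/295.8) = -2.810  (YBL303C)
log2(1.248/10.65) = -3.093  (YAL240W)
log2(1.952/2.936) = -0.589  (YDR157C)
log2(1336/545.2) = 1.293  (YNL356W)
log2(639.6/822.1) = -0.362  (YBR050C)
The largest magnitude belongs to YAL240W.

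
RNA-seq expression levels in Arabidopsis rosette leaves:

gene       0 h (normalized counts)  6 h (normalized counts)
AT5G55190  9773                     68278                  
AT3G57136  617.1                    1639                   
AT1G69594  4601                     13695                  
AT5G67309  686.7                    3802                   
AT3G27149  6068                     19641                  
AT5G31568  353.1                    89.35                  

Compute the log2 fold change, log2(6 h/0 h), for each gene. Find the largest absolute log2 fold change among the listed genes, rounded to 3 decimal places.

2.805

log2(68278/9773) = 2.805  (AT5G55190)
log2(1639/617.1) = 1.409  (AT3G57136)
log2(13695/4601) = 1.574  (AT1G69594)
log2(3802/686.7) = 2.469  (AT5G67309)
log2(19641/6068) = 1.695  (AT3G27149)
log2(89.35/353.1) = -1.983  (AT5G31568)
The largest magnitude belongs to AT5G55190.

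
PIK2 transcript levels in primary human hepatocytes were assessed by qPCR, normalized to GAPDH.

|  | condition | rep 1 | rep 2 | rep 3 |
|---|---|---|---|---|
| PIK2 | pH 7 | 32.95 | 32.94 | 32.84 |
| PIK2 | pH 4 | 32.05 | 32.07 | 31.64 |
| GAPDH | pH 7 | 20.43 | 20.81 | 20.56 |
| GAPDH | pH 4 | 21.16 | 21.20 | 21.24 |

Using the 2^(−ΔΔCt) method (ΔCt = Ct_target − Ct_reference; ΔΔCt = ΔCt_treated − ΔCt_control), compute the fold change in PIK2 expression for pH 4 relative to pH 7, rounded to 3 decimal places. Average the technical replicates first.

Mean Ct: PIK2 pH 7 32.910; PIK2 pH 4 31.920; GAPDH pH 7 20.600; GAPDH pH 4 21.200
ΔCt(pH 7) = 32.910 − 20.600 = 12.310
ΔCt(pH 4) = 31.920 − 21.200 = 10.720
ΔΔCt = 10.720 − 12.310 = -1.590
Fold change = 2^(−(-1.590)) = 2^1.590 = 3.0105

3.010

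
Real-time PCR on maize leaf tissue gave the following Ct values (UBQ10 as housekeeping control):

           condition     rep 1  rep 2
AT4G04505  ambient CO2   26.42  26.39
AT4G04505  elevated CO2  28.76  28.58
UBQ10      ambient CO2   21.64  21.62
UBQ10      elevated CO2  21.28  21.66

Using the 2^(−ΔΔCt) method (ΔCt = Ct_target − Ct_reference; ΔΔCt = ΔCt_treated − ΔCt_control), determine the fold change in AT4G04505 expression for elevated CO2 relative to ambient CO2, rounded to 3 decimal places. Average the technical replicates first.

0.186

Mean Ct: AT4G04505 ambient CO2 26.405; AT4G04505 elevated CO2 28.670; UBQ10 ambient CO2 21.630; UBQ10 elevated CO2 21.470
ΔCt(ambient CO2) = 26.405 − 21.630 = 4.775
ΔCt(elevated CO2) = 28.670 − 21.470 = 7.200
ΔΔCt = 7.200 − 4.775 = 2.425
Fold change = 2^(−2.425) = 0.1862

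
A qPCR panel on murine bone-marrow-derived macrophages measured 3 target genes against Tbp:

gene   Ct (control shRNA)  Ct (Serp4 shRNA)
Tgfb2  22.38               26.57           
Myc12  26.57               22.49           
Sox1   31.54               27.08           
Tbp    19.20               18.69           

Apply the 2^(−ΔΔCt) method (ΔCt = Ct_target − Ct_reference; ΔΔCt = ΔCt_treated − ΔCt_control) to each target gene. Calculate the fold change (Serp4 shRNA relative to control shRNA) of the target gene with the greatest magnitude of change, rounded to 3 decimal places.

Tgfb2: ΔΔCt = (26.57−18.69) − (22.38−19.20) = 7.88 − 3.18 = 4.70; fold change = 2^-4.70 = 0.038
Myc12: ΔΔCt = (22.49−18.69) − (26.57−19.20) = 3.80 − 7.37 = -3.57; fold change = 2^3.57 = 11.876
Sox1: ΔΔCt = (27.08−18.69) − (31.54−19.20) = 8.39 − 12.34 = -3.95; fold change = 2^3.95 = 15.455
Tgfb2 has the largest |ΔΔCt| = 4.70.

0.038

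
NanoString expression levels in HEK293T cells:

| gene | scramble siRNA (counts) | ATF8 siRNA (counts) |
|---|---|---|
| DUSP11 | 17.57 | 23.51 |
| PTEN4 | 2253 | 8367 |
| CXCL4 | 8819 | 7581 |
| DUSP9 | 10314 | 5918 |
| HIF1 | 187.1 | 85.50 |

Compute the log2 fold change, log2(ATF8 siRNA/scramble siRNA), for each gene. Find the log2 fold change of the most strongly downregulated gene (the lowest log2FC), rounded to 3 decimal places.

-1.130

log2(23.51/17.57) = 0.420  (DUSP11)
log2(8367/2253) = 1.893  (PTEN4)
log2(7581/8819) = -0.218  (CXCL4)
log2(5918/10314) = -0.801  (DUSP9)
log2(85.50/187.1) = -1.130  (HIF1)
HIF1 is most strongly downregulated.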